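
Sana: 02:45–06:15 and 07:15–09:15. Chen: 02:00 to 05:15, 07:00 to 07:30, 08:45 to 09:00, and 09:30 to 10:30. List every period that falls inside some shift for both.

02:45–05:15, 07:15–07:30, 08:45–09:00

02:45–06:15 overlaps B on 02:45–05:15.
07:15–09:15 overlaps B on 07:15–07:30, 08:45–09:00.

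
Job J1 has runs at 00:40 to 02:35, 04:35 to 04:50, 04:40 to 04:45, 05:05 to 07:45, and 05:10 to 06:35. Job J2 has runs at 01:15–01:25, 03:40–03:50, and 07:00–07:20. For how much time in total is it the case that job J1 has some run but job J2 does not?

4 h 20 min

A, merged: 00:40–02:35, 04:35–04:50, 05:05–07:45.
A \ B = 00:40–01:15, 01:25–02:35, 04:35–04:50, 05:05–07:00, 07:20–07:45.
Total: 35 min + 1 h 10 min + 15 min + 1 h 55 min + 25 min = 4 h 20 min.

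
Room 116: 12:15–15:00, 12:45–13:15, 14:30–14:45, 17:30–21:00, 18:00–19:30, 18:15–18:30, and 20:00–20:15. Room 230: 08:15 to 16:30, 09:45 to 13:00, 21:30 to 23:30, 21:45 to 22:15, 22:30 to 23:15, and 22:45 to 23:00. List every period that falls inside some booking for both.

First set merges to 12:15–15:00, 17:30–21:00.
Second set merges to 08:15–16:30, 21:30–23:30.
12:15–15:00 overlaps B on 12:15–15:00.
17:30–21:00 falls entirely outside B.

12:15–15:00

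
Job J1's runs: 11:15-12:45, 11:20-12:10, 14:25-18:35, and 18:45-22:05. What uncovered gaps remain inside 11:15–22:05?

12:45–14:25, 18:35–18:45

After merging, the occupied span is 11:15–12:45, 14:25–18:35, 18:45–22:05.
Gaps within 11:15–22:05: 12:45–14:25, 18:35–18:45.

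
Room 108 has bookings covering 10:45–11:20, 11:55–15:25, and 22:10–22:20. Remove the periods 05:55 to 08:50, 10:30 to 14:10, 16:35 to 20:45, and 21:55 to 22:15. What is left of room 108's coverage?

10:45–11:20: fully covered by B → removed.
11:55–15:25 minus B → 14:10–15:25.
22:10–22:20 minus B → 22:15–22:20.

14:10–15:25, 22:15–22:20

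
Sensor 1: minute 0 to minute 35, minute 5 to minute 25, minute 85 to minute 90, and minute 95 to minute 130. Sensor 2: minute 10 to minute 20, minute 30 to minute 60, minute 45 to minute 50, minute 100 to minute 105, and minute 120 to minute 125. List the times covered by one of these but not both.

minute 0 to minute 10, minute 20 to minute 30, minute 35 to minute 60, minute 85 to minute 90, minute 95 to minute 100, minute 105 to minute 120, minute 125 to minute 130

First set merges to minute 0 to minute 35, minute 85 to minute 90, minute 95 to minute 130.
Second set merges to minute 10 to minute 20, minute 30 to minute 60, minute 100 to minute 105, minute 120 to minute 125.
A but not B: minute 0 to minute 10, minute 20 to minute 30, minute 85 to minute 90, minute 95 to minute 100, minute 105 to minute 120, minute 125 to minute 130.
B but not A: minute 35 to minute 60.
Combining gives A △ B.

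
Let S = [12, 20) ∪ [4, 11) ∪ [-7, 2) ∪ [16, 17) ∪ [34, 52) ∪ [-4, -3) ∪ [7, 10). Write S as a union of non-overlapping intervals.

[-7, 2) ∪ [4, 11) ∪ [12, 20) ∪ [34, 52)

Sort by start: [-7, 2), [-4, -3), [4, 11), [7, 10), [12, 20), [16, 17), [34, 52).
[-4, -3) overlaps/touches [-7, 2) → extend to [-7, 2).
[4, 11) is disjoint → start new block.
[7, 10) overlaps/touches [4, 11) → extend to [4, 11).
[12, 20) is disjoint → start new block.
[16, 17) overlaps/touches [12, 20) → extend to [12, 20).
[34, 52) is disjoint → start new block.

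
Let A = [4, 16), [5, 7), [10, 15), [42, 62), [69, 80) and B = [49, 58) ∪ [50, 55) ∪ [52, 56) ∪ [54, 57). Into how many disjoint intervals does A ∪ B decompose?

First set merges to [4, 16), [42, 62), [69, 80).
Second set merges to [49, 58).
A ∪ B = [4, 16), [42, 62), [69, 80).
That is 3 disjoint pieces.

3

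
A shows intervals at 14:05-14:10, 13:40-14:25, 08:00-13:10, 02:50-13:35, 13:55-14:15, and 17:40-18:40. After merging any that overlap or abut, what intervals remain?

Sort by start: 02:50–13:35, 08:00–13:10, 13:40–14:25, 13:55–14:15, 14:05–14:10, 17:40–18:40.
08:00–13:10 overlaps/touches 02:50–13:35 → extend to 02:50–13:35.
13:40–14:25 is disjoint → start new block.
13:55–14:15 overlaps/touches 13:40–14:25 → extend to 13:40–14:25.
14:05–14:10 overlaps/touches 13:40–14:25 → extend to 13:40–14:25.
17:40–18:40 is disjoint → start new block.

02:50–13:35, 13:40–14:25, 17:40–18:40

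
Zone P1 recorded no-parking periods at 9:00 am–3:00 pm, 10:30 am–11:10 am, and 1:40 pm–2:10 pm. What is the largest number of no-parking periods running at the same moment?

2

At 10:30 am, 2 of the intervals are simultaneously active.
No point has more.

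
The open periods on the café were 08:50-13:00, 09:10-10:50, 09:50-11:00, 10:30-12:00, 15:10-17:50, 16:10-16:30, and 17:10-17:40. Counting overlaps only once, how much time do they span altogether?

Merged: 08:50–13:00, 15:10–17:50.
Lengths: 4 h 10 min + 2 h 40 min = 6 h 50 min.

6 h 50 min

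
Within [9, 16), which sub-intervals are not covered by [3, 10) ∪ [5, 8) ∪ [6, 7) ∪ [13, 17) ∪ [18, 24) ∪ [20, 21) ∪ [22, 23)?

After merging, the occupied span is [3, 10), [13, 17), [18, 24).
Uncovered inside [9, 16): [10, 13).

[10, 13)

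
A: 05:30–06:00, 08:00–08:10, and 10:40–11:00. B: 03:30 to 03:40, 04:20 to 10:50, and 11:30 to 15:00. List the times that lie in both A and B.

05:30–06:00, 08:00–08:10, 10:40–10:50

05:30–06:00 meets the second set on 05:30–06:00.
08:00–08:10 meets the second set on 08:00–08:10.
10:40–11:00 meets the second set on 10:40–10:50.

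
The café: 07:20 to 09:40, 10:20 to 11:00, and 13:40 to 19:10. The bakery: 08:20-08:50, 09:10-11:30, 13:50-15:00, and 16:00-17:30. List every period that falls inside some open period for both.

08:20–08:50, 09:10–09:40, 10:20–11:00, 13:50–15:00, 16:00–17:30

07:20–09:40 overlaps B on 08:20–08:50, 09:10–09:40.
10:20–11:00 overlaps B on 10:20–11:00.
13:40–19:10 overlaps B on 13:50–15:00, 16:00–17:30.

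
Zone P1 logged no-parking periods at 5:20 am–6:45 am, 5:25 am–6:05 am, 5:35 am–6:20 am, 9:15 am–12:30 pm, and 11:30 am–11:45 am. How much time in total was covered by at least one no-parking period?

Merged: 5:20 am–6:45 am, 9:15 am–12:30 pm.
Lengths: 1 h 25 min + 3 h 15 min = 4 h 40 min.

4 h 40 min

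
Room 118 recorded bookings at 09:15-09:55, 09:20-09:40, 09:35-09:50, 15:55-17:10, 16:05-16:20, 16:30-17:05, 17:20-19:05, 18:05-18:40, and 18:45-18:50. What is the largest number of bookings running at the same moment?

Walk the sorted start/end points keeping a running depth.
The depth first hits 3 at 09:35.

3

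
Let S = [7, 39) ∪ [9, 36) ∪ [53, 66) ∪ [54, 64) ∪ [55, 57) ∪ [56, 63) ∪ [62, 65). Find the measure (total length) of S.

Merged: [7, 39), [53, 66).
Lengths: 32 + 13 = 45.

45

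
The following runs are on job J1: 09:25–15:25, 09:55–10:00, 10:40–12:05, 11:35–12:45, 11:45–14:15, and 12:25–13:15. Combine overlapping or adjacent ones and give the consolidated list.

09:55–10:00 overlaps/touches 09:25–15:25 → extend to 09:25–15:25.
10:40–12:05 overlaps/touches 09:25–15:25 → extend to 09:25–15:25.
11:35–12:45 overlaps/touches 09:25–15:25 → extend to 09:25–15:25.
11:45–14:15 overlaps/touches 09:25–15:25 → extend to 09:25–15:25.
12:25–13:15 overlaps/touches 09:25–15:25 → extend to 09:25–15:25.

09:25–15:25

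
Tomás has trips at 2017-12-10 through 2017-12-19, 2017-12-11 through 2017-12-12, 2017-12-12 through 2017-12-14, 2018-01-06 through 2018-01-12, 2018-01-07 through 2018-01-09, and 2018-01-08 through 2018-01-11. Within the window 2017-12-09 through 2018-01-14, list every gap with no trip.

2017-12-09 through 2017-12-09, 2017-12-20 through 2018-01-05, 2018-01-13 through 2018-01-14

The merged coverage is 2017-12-10 through 2017-12-19, 2018-01-06 through 2018-01-12.
Uncovered inside 2017-12-09 through 2018-01-14: 2017-12-09 through 2017-12-09, 2017-12-20 through 2018-01-05, 2018-01-13 through 2018-01-14.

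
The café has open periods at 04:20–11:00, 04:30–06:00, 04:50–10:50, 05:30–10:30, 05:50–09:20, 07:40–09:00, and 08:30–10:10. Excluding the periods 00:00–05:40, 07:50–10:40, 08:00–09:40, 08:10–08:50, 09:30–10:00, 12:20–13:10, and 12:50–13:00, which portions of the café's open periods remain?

Merge the first list: 04:20-11:00.
Merge the second list: 00:00-05:40, 07:50-10:40, 12:20-13:10.
04:20-11:00 \ B = 05:40-07:50, 10:40-11:00.

05:40-07:50, 10:40-11:00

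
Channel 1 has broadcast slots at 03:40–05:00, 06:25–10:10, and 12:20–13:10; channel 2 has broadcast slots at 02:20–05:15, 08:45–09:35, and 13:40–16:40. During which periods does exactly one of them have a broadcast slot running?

A \ B = 06:25–08:45, 09:35–10:10, 12:20–13:10.
B \ A = 02:20–03:40, 05:00–05:15, 13:40–16:40.
Union of the two gives the symmetric difference.

02:20–03:40, 05:00–05:15, 06:25–08:45, 09:35–10:10, 12:20–13:10, 13:40–16:40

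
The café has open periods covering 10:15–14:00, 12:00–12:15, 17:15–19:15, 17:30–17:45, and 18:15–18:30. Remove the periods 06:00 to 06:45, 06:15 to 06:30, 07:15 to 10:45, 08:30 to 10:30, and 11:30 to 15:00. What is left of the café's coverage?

10:45–11:30, 17:15–19:15

First set merges to 10:15–14:00, 17:15–19:15.
Second set merges to 06:00–06:45, 07:15–10:45, 11:30–15:00.
10:15–14:00 minus B → 10:45–11:30.
17:15–19:15: no B overlap → unchanged.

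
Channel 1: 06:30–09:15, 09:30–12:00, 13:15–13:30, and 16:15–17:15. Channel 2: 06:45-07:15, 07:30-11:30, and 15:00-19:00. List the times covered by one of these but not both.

A but not B: 06:30-06:45, 07:15-07:30, 11:30-12:00, 13:15-13:30.
B but not A: 09:15-09:30, 15:00-16:15, 17:15-19:00.
Combining gives A △ B.

06:30-06:45, 07:15-07:30, 09:15-09:30, 11:30-12:00, 13:15-13:30, 15:00-16:15, 17:15-19:00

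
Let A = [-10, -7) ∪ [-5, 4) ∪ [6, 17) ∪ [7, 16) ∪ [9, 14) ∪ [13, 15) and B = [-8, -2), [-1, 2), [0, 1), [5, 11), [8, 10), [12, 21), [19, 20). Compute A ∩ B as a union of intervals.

Merge the first list: [-10, -7), [-5, 4), [6, 17).
Merge the second list: [-8, -2), [-1, 2), [5, 11), [12, 21).
[-10, -7) overlaps B on [-8, -7).
[-5, 4) overlaps B on [-5, -2), [-1, 2).
[6, 17) overlaps B on [6, 11), [12, 17).

[-8, -7) ∪ [-5, -2) ∪ [-1, 2) ∪ [6, 11) ∪ [12, 17)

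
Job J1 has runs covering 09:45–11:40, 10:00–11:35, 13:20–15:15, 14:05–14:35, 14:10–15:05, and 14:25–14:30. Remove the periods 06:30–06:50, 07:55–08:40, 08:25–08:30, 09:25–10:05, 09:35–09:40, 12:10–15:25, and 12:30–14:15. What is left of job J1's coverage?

10:05-11:40

A, merged: 09:45-11:40, 13:20-15:15.
B, merged: 06:30-06:50, 07:55-08:40, 09:25-10:05, 12:10-15:25.
09:45-11:40 minus B → 10:05-11:40.
13:20-15:15: fully covered by B → removed.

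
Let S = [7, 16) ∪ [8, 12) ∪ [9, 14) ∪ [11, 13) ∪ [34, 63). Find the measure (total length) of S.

Merged: [7, 16), [34, 63).
Lengths: 9 + 29 = 38.

38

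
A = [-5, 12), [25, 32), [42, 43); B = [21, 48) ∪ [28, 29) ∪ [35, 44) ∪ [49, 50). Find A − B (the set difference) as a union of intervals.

[-5, 12)

Merge the second list: [21, 48), [49, 50).
[-5, 12): nothing removed.
[25, 32): entirely removed.
[42, 43): entirely removed.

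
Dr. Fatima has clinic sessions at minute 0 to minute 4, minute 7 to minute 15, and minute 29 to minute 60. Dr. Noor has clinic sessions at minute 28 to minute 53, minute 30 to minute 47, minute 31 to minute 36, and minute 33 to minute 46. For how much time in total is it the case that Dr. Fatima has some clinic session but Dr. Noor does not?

Second set merges to minute 28 to minute 53.
A \ B = minute 0 to minute 4, minute 7 to minute 15, minute 53 to minute 60.
Total: 4 minutes + 8 minutes + 7 minutes = 19 minutes.

19 minutes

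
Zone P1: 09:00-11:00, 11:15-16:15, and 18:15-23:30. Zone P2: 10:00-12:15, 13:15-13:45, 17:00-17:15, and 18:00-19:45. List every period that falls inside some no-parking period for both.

10:00-11:00, 11:15-12:15, 13:15-13:45, 18:15-19:45

09:00-11:00 ∩ B → 10:00-11:00.
11:15-16:15 ∩ B → 11:15-12:15, 13:15-13:45.
18:15-23:30 ∩ B → 18:15-19:45.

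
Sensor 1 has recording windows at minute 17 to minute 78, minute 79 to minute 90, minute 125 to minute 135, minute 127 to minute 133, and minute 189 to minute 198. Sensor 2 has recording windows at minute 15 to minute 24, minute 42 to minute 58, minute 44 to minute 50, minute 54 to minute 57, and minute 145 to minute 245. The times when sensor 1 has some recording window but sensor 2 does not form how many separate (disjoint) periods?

4

A, merged: minute 17 to minute 78, minute 79 to minute 90, minute 125 to minute 135, minute 189 to minute 198.
B, merged: minute 15 to minute 24, minute 42 to minute 58, minute 145 to minute 245.
A \ B = minute 24 to minute 42, minute 58 to minute 78, minute 79 to minute 90, minute 125 to minute 135.
That is 4 disjoint pieces.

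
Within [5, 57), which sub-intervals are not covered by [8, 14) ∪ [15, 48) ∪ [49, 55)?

[5, 8) ∪ [14, 15) ∪ [48, 49) ∪ [55, 57)

Covered (merged): [8, 14), [15, 48), [49, 55).
Uncovered inside [5, 57): [5, 8), [14, 15), [48, 49), [55, 57).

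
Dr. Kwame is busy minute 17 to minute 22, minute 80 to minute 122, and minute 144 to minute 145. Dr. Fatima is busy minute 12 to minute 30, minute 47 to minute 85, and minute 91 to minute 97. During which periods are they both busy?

minute 17 to minute 22 ∩ B → minute 17 to minute 22.
minute 80 to minute 122 ∩ B → minute 80 to minute 85, minute 91 to minute 97.
minute 144 to minute 145 meets no B interval.

minute 17 to minute 22, minute 80 to minute 85, minute 91 to minute 97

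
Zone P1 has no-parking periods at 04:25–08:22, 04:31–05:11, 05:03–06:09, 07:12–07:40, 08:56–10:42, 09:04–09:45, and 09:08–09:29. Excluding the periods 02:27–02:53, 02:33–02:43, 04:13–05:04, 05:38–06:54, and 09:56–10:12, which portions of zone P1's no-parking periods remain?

A, merged: 04:25–08:22, 08:56–10:42.
B, merged: 02:27–02:53, 04:13–05:04, 05:38–06:54, 09:56–10:12.
04:25–08:22 with B removed leaves 05:04–05:38, 06:54–08:22.
08:56–10:42 with B removed leaves 08:56–09:56, 10:12–10:42.

05:04–05:38, 06:54–08:22, 08:56–09:56, 10:12–10:42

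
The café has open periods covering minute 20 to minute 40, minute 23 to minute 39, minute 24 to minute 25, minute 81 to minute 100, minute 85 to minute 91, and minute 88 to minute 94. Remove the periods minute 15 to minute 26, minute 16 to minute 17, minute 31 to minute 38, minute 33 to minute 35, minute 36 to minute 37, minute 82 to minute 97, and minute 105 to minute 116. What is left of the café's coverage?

minute 26 to minute 31, minute 38 to minute 40, minute 81 to minute 82, minute 97 to minute 100

A, merged: minute 20 to minute 40, minute 81 to minute 100.
B, merged: minute 15 to minute 26, minute 31 to minute 38, minute 82 to minute 97, minute 105 to minute 116.
minute 20 to minute 40 with B removed leaves minute 26 to minute 31, minute 38 to minute 40.
minute 81 to minute 100 with B removed leaves minute 81 to minute 82, minute 97 to minute 100.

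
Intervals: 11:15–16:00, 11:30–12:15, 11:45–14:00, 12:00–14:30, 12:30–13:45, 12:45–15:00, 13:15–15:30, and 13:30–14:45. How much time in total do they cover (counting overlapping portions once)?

4 h 45 min

Merged: 11:15–16:00.
Length: 4 h 45 min.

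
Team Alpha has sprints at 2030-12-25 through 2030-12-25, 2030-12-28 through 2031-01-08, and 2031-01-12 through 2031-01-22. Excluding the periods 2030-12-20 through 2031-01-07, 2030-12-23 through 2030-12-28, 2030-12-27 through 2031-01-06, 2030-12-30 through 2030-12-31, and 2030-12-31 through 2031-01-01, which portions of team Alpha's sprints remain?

Merge the second list: 2030-12-20 through 2031-01-07.
2030-12-25 through 2030-12-25 lies entirely inside B → drops out.
2030-12-28 through 2031-01-08 with B removed leaves 2031-01-08 through 2031-01-08.
2031-01-12 through 2031-01-22 is untouched.

2031-01-08 through 2031-01-08, 2031-01-12 through 2031-01-22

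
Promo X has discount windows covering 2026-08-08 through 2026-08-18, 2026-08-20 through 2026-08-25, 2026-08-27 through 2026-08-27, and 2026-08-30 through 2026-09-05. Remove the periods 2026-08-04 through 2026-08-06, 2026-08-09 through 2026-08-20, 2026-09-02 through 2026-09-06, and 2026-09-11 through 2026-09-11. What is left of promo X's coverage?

2026-08-08 through 2026-08-08, 2026-08-21 through 2026-08-25, 2026-08-27 through 2026-08-27, 2026-08-30 through 2026-09-01

2026-08-08 through 2026-08-18 \ B = 2026-08-08 through 2026-08-08.
2026-08-20 through 2026-08-25 \ B = 2026-08-21 through 2026-08-25.
2026-08-27 through 2026-08-27: nothing removed.
2026-08-30 through 2026-09-05 \ B = 2026-08-30 through 2026-09-01.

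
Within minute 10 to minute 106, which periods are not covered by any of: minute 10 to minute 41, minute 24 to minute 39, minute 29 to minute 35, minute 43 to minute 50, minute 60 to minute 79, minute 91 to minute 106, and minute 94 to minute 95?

minute 41 to minute 43, minute 50 to minute 60, minute 79 to minute 91

Covered (merged): minute 10 to minute 41, minute 43 to minute 50, minute 60 to minute 79, minute 91 to minute 106.
Gaps within minute 10 to minute 106: minute 41 to minute 43, minute 50 to minute 60, minute 79 to minute 91.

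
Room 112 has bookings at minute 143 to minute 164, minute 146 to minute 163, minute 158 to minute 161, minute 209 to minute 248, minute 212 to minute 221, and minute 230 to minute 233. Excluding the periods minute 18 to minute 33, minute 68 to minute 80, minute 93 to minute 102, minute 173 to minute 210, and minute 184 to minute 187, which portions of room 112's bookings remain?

minute 143 to minute 164, minute 210 to minute 248

A, merged: minute 143 to minute 164, minute 209 to minute 248.
B, merged: minute 18 to minute 33, minute 68 to minute 80, minute 93 to minute 102, minute 173 to minute 210.
minute 143 to minute 164: no B overlap → unchanged.
minute 209 to minute 248 minus B → minute 210 to minute 248.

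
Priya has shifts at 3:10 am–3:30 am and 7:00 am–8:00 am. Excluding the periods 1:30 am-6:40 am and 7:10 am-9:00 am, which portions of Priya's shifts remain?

7:00 am–7:10 am

3:10 am–3:30 am lies entirely inside B → drops out.
7:00 am–8:00 am with B removed leaves 7:00 am–7:10 am.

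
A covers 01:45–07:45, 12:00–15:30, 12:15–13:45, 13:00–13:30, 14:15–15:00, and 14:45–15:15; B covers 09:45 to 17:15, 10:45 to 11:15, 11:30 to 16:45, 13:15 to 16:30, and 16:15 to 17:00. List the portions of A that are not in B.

01:45–07:45

First set merges to 01:45–07:45, 12:00–15:30.
Second set merges to 09:45–17:15.
01:45–07:45: nothing removed.
12:00–15:30: entirely removed.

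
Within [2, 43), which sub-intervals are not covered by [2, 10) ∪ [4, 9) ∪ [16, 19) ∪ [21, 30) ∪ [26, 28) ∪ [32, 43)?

Covered (merged): [2, 10), [16, 19), [21, 30), [32, 43).
Uncovered inside [2, 43): [10, 16), [19, 21), [30, 32).

[10, 16) ∪ [19, 21) ∪ [30, 32)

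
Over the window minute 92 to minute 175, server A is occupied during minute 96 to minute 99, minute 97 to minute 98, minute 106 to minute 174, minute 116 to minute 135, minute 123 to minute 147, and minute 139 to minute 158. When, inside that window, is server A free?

After merging, the occupied span is minute 96 to minute 99, minute 106 to minute 174.
Gaps within minute 92 to minute 175: minute 92 to minute 96, minute 99 to minute 106, minute 174 to minute 175.

minute 92 to minute 96, minute 99 to minute 106, minute 174 to minute 175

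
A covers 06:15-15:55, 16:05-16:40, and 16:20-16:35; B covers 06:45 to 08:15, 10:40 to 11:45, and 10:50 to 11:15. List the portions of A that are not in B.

06:15–06:45, 08:15–10:40, 11:45–15:55, 16:05–16:40

Merge the first list: 06:15–15:55, 16:05–16:40.
Merge the second list: 06:45–08:15, 10:40–11:45.
06:15–15:55 minus B → 06:15–06:45, 08:15–10:40, 11:45–15:55.
16:05–16:40: no B overlap → unchanged.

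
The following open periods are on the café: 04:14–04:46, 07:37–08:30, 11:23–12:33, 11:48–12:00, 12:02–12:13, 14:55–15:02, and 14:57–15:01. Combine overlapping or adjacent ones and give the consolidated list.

07:37–08:30 is disjoint → start new block.
11:23–12:33 is disjoint → start new block.
11:48–12:00 overlaps/touches 11:23–12:33 → extend to 11:23–12:33.
12:02–12:13 overlaps/touches 11:23–12:33 → extend to 11:23–12:33.
14:55–15:02 is disjoint → start new block.
14:57–15:01 overlaps/touches 14:55–15:02 → extend to 14:55–15:02.

04:14–04:46, 07:37–08:30, 11:23–12:33, 14:55–15:02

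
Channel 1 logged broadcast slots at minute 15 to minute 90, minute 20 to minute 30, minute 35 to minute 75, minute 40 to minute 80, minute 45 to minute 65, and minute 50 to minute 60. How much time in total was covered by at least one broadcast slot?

75 minutes

Merged: minute 15 to minute 90.
Length: 75 minutes.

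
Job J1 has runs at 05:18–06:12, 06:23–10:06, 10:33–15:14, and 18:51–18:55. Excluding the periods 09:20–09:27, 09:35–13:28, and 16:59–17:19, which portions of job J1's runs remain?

05:18–06:12, 06:23–09:20, 09:27–09:35, 13:28–15:14, 18:51–18:55

05:18–06:12: no B overlap → unchanged.
06:23–10:06 minus B → 06:23–09:20, 09:27–09:35.
10:33–15:14 minus B → 13:28–15:14.
18:51–18:55: no B overlap → unchanged.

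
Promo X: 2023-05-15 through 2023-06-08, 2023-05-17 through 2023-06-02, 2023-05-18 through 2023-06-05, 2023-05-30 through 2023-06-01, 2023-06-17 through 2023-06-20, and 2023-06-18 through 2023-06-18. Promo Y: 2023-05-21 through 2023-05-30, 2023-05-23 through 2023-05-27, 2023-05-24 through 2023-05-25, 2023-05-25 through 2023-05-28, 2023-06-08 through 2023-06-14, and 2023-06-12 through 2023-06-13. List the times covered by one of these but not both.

A, merged: 2023-05-15 through 2023-06-08, 2023-06-17 through 2023-06-20.
B, merged: 2023-05-21 through 2023-05-30, 2023-06-08 through 2023-06-14.
A but not B: 2023-05-15 through 2023-05-20, 2023-05-31 through 2023-06-07, 2023-06-17 through 2023-06-20.
B but not A: 2023-06-09 through 2023-06-14.
Combining gives A △ B.

2023-05-15 through 2023-05-20, 2023-05-31 through 2023-06-07, 2023-06-09 through 2023-06-14, 2023-06-17 through 2023-06-20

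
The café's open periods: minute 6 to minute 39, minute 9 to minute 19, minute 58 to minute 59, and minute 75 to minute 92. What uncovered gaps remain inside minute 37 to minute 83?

The merged coverage is minute 6 to minute 39, minute 58 to minute 59, minute 75 to minute 92.
Complement within minute 37 to minute 83: minute 39 to minute 58, minute 59 to minute 75.

minute 39 to minute 58, minute 59 to minute 75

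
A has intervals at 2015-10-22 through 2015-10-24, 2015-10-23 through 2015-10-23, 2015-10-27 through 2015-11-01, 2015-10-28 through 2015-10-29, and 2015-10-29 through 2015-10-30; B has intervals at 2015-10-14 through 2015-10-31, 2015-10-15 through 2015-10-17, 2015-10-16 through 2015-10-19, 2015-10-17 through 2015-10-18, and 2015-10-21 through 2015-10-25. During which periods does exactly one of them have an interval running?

2015-10-14 through 2015-10-21, 2015-10-25 through 2015-10-26, 2015-11-01 through 2015-11-01

Merge the first list: 2015-10-22 through 2015-10-24, 2015-10-27 through 2015-11-01.
Merge the second list: 2015-10-14 through 2015-10-31.
A but not B: 2015-11-01 through 2015-11-01.
B but not A: 2015-10-14 through 2015-10-21, 2015-10-25 through 2015-10-26.
Combining gives A △ B.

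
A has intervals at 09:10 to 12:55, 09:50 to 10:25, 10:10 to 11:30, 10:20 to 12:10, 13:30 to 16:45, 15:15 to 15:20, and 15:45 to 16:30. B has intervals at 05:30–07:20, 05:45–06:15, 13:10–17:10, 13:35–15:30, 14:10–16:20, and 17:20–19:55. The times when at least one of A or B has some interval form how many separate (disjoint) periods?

4

A, merged: 09:10–12:55, 13:30–16:45.
B, merged: 05:30–07:20, 13:10–17:10, 17:20–19:55.
A ∪ B = 05:30–07:20, 09:10–12:55, 13:10–17:10, 17:20–19:55.
That is 4 disjoint pieces.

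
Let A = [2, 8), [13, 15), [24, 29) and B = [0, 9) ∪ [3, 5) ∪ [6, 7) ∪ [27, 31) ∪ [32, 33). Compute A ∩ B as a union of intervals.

[2, 8) ∪ [27, 29)

Merge the second list: [0, 9), [27, 31), [32, 33).
[2, 8) ∩ B → [2, 8).
[13, 15) meets no B interval.
[24, 29) ∩ B → [27, 29).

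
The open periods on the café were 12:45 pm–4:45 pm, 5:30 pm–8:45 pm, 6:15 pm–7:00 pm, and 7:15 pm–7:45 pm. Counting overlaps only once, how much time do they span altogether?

Merged: 12:45 pm-4:45 pm, 5:30 pm-8:45 pm.
Lengths: 4 h + 3 h 15 min = 7 h 15 min.

7 h 15 min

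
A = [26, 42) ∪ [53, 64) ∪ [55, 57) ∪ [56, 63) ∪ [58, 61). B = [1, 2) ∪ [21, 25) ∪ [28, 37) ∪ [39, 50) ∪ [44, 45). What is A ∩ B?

[28, 37) ∪ [39, 42)

First set merges to [26, 42), [53, 64).
Second set merges to [1, 2), [21, 25), [28, 37), [39, 50).
[26, 42) ∩ B → [28, 37), [39, 42).
[53, 64) meets no B interval.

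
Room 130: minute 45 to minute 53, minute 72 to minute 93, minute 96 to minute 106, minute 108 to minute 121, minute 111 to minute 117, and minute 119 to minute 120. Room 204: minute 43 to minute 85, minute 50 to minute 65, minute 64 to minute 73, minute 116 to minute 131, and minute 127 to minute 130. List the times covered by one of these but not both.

minute 43 to minute 45, minute 53 to minute 72, minute 85 to minute 93, minute 96 to minute 106, minute 108 to minute 116, minute 121 to minute 131

First set merges to minute 45 to minute 53, minute 72 to minute 93, minute 96 to minute 106, minute 108 to minute 121.
Second set merges to minute 43 to minute 85, minute 116 to minute 131.
Only in the first: minute 85 to minute 93, minute 96 to minute 106, minute 108 to minute 116.
Only in the second: minute 43 to minute 45, minute 53 to minute 72, minute 121 to minute 131.
Together these are the periods covered by exactly one.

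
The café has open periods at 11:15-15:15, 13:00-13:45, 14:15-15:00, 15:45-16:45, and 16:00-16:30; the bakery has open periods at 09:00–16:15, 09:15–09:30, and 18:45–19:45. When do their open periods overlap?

Merge the first list: 11:15-15:15, 15:45-16:45.
Merge the second list: 09:00-16:15, 18:45-19:45.
11:15-15:15 ∩ B → 11:15-15:15.
15:45-16:45 ∩ B → 15:45-16:15.

11:15-15:15, 15:45-16:15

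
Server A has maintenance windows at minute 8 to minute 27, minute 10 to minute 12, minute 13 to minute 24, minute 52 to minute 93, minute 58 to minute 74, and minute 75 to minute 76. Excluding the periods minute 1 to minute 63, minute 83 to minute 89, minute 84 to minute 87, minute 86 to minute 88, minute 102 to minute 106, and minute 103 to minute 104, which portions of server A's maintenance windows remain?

A, merged: minute 8 to minute 27, minute 52 to minute 93.
B, merged: minute 1 to minute 63, minute 83 to minute 89, minute 102 to minute 106.
minute 8 to minute 27: entirely removed.
minute 52 to minute 93 \ B = minute 63 to minute 83, minute 89 to minute 93.

minute 63 to minute 83, minute 89 to minute 93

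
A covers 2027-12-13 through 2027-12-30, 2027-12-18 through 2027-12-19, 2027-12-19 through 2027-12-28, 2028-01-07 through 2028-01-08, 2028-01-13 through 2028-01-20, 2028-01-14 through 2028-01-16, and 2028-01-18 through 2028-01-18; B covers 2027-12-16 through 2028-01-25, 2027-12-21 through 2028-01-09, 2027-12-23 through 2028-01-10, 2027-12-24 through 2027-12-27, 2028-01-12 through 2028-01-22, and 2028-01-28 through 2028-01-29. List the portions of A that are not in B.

A, merged: 2027-12-13 through 2027-12-30, 2028-01-07 through 2028-01-08, 2028-01-13 through 2028-01-20.
B, merged: 2027-12-16 through 2028-01-25, 2028-01-28 through 2028-01-29.
2027-12-13 through 2027-12-30 minus B → 2027-12-13 through 2027-12-15.
2028-01-07 through 2028-01-08: fully covered by B → removed.
2028-01-13 through 2028-01-20: fully covered by B → removed.

2027-12-13 through 2027-12-15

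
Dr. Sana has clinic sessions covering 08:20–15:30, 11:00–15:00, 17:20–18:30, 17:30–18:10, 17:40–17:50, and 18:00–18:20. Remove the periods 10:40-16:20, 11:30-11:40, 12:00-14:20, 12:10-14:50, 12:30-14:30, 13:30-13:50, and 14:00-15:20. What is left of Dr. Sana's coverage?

Merge the first list: 08:20–15:30, 17:20–18:30.
Merge the second list: 10:40–16:20.
08:20–15:30 minus B → 08:20–10:40.
17:20–18:30: no B overlap → unchanged.

08:20–10:40, 17:20–18:30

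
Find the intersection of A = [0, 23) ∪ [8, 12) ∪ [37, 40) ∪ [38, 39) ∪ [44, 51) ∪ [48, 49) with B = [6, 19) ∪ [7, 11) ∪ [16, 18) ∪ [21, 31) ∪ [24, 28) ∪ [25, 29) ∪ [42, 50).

[6, 19) ∪ [21, 23) ∪ [44, 50)

Merge the first list: [0, 23), [37, 40), [44, 51).
Merge the second list: [6, 19), [21, 31), [42, 50).
[0, 23) meets the second set on [6, 19), [21, 23).
[37, 40): no overlap with the second set.
[44, 51) meets the second set on [44, 50).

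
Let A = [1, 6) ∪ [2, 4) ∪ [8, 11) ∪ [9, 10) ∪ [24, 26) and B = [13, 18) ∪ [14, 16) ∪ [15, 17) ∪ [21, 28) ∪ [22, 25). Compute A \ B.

Merge the first list: [1, 6), [8, 11), [24, 26).
Merge the second list: [13, 18), [21, 28).
[1, 6): nothing removed.
[8, 11): nothing removed.
[24, 26): entirely removed.

[1, 6) ∪ [8, 11)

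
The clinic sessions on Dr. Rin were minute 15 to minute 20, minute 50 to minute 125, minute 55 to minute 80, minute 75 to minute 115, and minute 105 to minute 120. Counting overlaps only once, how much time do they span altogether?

Merged: minute 15 to minute 20, minute 50 to minute 125.
Lengths: 5 minutes + 75 minutes = 80 minutes.

80 minutes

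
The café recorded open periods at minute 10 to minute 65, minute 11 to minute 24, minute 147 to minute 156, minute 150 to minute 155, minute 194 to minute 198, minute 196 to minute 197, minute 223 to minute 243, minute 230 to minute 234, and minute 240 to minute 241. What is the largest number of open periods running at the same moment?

Walk the sorted start/end points keeping a running depth.
The depth first hits 2 at minute 11.

2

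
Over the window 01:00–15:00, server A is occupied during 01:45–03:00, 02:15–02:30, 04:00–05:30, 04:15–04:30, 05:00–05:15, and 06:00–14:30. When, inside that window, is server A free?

01:00–01:45, 03:00–04:00, 05:30–06:00, 14:30–15:00

After merging, the occupied span is 01:45–03:00, 04:00–05:30, 06:00–14:30.
Complement within 01:00–15:00: 01:00–01:45, 03:00–04:00, 05:30–06:00, 14:30–15:00.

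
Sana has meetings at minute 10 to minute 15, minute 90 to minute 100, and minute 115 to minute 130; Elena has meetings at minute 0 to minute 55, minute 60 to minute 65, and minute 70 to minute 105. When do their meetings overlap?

minute 10 to minute 15, minute 90 to minute 100

minute 10 to minute 15 overlaps B on minute 10 to minute 15.
minute 90 to minute 100 overlaps B on minute 90 to minute 100.
minute 115 to minute 130 falls entirely outside B.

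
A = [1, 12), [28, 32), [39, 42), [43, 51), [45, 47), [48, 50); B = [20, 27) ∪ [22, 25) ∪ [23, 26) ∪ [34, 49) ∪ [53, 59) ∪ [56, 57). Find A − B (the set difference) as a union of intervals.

First set merges to [1, 12), [28, 32), [39, 42), [43, 51).
Second set merges to [20, 27), [34, 49), [53, 59).
[1, 12): no B overlap → unchanged.
[28, 32): no B overlap → unchanged.
[39, 42): fully covered by B → removed.
[43, 51) minus B → [49, 51).

[1, 12) ∪ [28, 32) ∪ [49, 51)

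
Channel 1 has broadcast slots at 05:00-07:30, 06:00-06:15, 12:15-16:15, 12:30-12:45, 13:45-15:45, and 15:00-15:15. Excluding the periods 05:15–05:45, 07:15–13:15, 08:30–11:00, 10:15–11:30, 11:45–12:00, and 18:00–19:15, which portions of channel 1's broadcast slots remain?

05:00–05:15, 05:45–07:15, 13:15–16:15

A, merged: 05:00–07:30, 12:15–16:15.
B, merged: 05:15–05:45, 07:15–13:15, 18:00–19:15.
05:00–07:30 minus B → 05:00–05:15, 05:45–07:15.
12:15–16:15 minus B → 13:15–16:15.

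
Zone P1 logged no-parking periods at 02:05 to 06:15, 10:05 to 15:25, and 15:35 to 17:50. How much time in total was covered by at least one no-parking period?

Merged: 02:05-06:15, 10:05-15:25, 15:35-17:50.
Lengths: 4 h 10 min + 5 h 20 min + 2 h 15 min = 11 h 45 min.

11 h 45 min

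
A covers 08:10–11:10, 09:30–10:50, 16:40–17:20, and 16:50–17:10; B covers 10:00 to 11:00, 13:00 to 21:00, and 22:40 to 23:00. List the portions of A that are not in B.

08:10–10:00, 11:00–11:10

Merge the first list: 08:10–11:10, 16:40–17:20.
08:10–11:10 minus B → 08:10–10:00, 11:00–11:10.
16:40–17:20: fully covered by B → removed.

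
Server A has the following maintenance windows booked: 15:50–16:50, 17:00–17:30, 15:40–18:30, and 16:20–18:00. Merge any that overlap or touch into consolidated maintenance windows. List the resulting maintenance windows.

Sort by start: 15:40–18:30, 15:50–16:50, 16:20–18:00, 17:00–17:30.
15:50–16:50 overlaps/touches 15:40–18:30 → extend to 15:40–18:30.
16:20–18:00 overlaps/touches 15:40–18:30 → extend to 15:40–18:30.
17:00–17:30 overlaps/touches 15:40–18:30 → extend to 15:40–18:30.

15:40–18:30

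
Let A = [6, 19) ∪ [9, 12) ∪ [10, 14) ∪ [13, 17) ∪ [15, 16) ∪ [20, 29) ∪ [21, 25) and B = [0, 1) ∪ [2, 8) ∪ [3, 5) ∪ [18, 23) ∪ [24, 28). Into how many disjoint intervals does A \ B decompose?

3

A, merged: [6, 19), [20, 29).
B, merged: [0, 1), [2, 8), [18, 23), [24, 28).
A \ B = [8, 18), [23, 24), [28, 29).
That is 3 disjoint pieces.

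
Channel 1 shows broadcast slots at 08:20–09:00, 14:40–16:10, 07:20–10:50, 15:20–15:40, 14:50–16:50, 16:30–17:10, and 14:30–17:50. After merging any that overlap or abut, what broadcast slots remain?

07:20–10:50, 14:30–17:50

Sort by start: 07:20–10:50, 08:20–09:00, 14:30–17:50, 14:40–16:10, 14:50–16:50, 15:20–15:40, 16:30–17:10.
08:20–09:00 overlaps/touches 07:20–10:50 → extend to 07:20–10:50.
14:30–17:50 is disjoint → start new block.
14:40–16:10 overlaps/touches 14:30–17:50 → extend to 14:30–17:50.
14:50–16:50 overlaps/touches 14:30–17:50 → extend to 14:30–17:50.
15:20–15:40 overlaps/touches 14:30–17:50 → extend to 14:30–17:50.
16:30–17:10 overlaps/touches 14:30–17:50 → extend to 14:30–17:50.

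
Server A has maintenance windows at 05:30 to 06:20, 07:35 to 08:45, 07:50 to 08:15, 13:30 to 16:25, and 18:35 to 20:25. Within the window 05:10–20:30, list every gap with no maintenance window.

The merged coverage is 05:30–06:20, 07:35–08:45, 13:30–16:25, 18:35–20:25.
Gaps within 05:10–20:30: 05:10–05:30, 06:20–07:35, 08:45–13:30, 16:25–18:35, 20:25–20:30.

05:10–05:30, 06:20–07:35, 08:45–13:30, 16:25–18:35, 20:25–20:30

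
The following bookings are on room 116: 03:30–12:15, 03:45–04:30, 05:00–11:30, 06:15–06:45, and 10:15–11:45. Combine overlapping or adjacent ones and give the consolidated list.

03:45–04:30 overlaps/touches 03:30–12:15 → extend to 03:30–12:15.
05:00–11:30 overlaps/touches 03:30–12:15 → extend to 03:30–12:15.
06:15–06:45 overlaps/touches 03:30–12:15 → extend to 03:30–12:15.
10:15–11:45 overlaps/touches 03:30–12:15 → extend to 03:30–12:15.

03:30–12:15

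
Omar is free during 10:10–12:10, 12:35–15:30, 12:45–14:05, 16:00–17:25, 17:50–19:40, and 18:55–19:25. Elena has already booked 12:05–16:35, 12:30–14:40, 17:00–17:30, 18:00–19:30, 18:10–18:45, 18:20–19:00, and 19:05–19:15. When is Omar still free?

10:10–12:05, 16:35–17:00, 17:50–18:00, 19:30–19:40

A, merged: 10:10–12:10, 12:35–15:30, 16:00–17:25, 17:50–19:40.
B, merged: 12:05–16:35, 17:00–17:30, 18:00–19:30.
10:10–12:10 minus B → 10:10–12:05.
12:35–15:30: fully covered by B → removed.
16:00–17:25 minus B → 16:35–17:00.
17:50–19:40 minus B → 17:50–18:00, 19:30–19:40.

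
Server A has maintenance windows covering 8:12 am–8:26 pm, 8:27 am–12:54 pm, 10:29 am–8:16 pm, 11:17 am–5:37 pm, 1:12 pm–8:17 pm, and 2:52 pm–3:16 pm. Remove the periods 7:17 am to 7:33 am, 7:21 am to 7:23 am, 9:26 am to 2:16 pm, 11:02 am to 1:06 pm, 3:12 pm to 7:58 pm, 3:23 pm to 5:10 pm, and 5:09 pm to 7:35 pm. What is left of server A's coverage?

8:12 am–9:26 am, 2:16 pm–3:12 pm, 7:58 pm–8:26 pm

A, merged: 8:12 am–8:26 pm.
B, merged: 7:17 am–7:33 am, 9:26 am–2:16 pm, 3:12 pm–7:58 pm.
8:12 am–8:26 pm \ B = 8:12 am–9:26 am, 2:16 pm–3:12 pm, 7:58 pm–8:26 pm.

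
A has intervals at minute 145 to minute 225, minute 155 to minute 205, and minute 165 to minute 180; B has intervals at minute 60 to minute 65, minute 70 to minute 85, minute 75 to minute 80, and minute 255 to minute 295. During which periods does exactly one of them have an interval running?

A, merged: minute 145 to minute 225.
B, merged: minute 60 to minute 65, minute 70 to minute 85, minute 255 to minute 295.
A \ B = minute 145 to minute 225.
B \ A = minute 60 to minute 65, minute 70 to minute 85, minute 255 to minute 295.
Union of the two gives the symmetric difference.

minute 60 to minute 65, minute 70 to minute 85, minute 145 to minute 225, minute 255 to minute 295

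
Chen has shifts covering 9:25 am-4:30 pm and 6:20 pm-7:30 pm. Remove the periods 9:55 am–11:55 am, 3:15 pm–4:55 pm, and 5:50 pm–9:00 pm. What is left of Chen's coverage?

9:25 am-9:55 am, 11:55 am-3:15 pm

9:25 am-4:30 pm with B removed leaves 9:25 am-9:55 am, 11:55 am-3:15 pm.
6:20 pm-7:30 pm lies entirely inside B → drops out.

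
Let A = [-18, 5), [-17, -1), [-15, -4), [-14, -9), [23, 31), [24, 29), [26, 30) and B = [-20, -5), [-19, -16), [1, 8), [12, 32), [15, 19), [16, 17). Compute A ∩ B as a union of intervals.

[-18, -5) ∪ [1, 5) ∪ [23, 31)

A, merged: [-18, 5), [23, 31).
B, merged: [-20, -5), [1, 8), [12, 32).
[-18, 5) meets the second set on [-18, -5), [1, 5).
[23, 31) meets the second set on [23, 31).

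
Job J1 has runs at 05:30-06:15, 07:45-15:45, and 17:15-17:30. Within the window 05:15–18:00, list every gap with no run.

05:15–05:30, 06:15–07:45, 15:45–17:15, 17:30–18:00

After merging, the occupied span is 05:30–06:15, 07:45–15:45, 17:15–17:30.
Gaps within 05:15–18:00: 05:15–05:30, 06:15–07:45, 15:45–17:15, 17:30–18:00.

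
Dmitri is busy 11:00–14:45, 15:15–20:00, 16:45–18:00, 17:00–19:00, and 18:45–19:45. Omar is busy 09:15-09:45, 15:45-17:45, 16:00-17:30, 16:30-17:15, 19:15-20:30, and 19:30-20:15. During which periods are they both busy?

15:45–17:45, 19:15–20:00

A, merged: 11:00–14:45, 15:15–20:00.
B, merged: 09:15–09:45, 15:45–17:45, 19:15–20:30.
11:00–14:45 meets no B interval.
15:15–20:00 ∩ B → 15:45–17:45, 19:15–20:00.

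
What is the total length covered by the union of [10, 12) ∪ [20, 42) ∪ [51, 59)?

Merged: [10, 12), [20, 42), [51, 59).
Lengths: 2 + 22 + 8 = 32.

32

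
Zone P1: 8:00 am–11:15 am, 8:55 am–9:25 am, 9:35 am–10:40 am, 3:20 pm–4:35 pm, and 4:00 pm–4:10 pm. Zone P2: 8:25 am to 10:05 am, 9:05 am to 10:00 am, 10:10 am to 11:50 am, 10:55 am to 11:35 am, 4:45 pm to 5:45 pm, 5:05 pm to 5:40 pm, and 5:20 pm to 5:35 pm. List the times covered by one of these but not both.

A, merged: 8:00 am–11:15 am, 3:20 pm–4:35 pm.
B, merged: 8:25 am–10:05 am, 10:10 am–11:50 am, 4:45 pm–5:45 pm.
A but not B: 8:00 am–8:25 am, 10:05 am–10:10 am, 3:20 pm–4:35 pm.
B but not A: 11:15 am–11:50 am, 4:45 pm–5:45 pm.
Combining gives A △ B.

8:00 am–8:25 am, 10:05 am–10:10 am, 11:15 am–11:50 am, 3:20 pm–4:35 pm, 4:45 pm–5:45 pm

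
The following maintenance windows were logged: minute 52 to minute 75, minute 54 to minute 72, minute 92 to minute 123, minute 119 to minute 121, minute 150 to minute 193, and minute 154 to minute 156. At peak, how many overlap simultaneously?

Walk the sorted start/end points keeping a running depth.
The depth first hits 2 at minute 54.

2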